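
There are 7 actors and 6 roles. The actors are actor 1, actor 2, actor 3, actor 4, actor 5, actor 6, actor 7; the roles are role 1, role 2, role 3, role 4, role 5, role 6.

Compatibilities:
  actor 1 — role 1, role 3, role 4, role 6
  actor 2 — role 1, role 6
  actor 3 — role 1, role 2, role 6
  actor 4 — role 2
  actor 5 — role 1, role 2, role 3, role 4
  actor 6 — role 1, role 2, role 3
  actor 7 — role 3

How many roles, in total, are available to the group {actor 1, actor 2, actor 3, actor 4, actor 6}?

The union of neighbours of {actor 1, actor 2, actor 3, actor 4, actor 6} is {role 1, role 2, role 3, role 4, role 6}, which has 5 elements.
Since |N(S)| = 5 ≥ |S| = 5, Hall's condition holds for this subset.

5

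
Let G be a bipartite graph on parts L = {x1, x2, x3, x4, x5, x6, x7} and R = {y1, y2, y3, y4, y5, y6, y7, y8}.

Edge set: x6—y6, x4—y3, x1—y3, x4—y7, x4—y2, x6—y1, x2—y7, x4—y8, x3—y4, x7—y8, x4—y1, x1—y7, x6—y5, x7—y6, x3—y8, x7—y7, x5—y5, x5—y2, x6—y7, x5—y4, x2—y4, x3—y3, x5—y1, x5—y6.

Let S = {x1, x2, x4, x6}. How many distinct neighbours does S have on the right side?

8

The union of neighbours of {x1, x2, x4, x6} is {y1, y2, y3, y4, y5, y6, y7, y8}, which has 8 elements.
Since |N(S)| = 8 ≥ |S| = 4, Hall's condition holds for this subset.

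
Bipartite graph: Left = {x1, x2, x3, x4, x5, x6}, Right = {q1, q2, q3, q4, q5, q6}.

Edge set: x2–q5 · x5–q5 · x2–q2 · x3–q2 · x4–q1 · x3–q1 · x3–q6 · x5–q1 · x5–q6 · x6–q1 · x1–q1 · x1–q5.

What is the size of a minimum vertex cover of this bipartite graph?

4

{q1, q2, q5, q6} is a vertex cover of size 4: every edge has an endpoint in this set.
No smaller cover exists because x1–q5, x2–q2, x3–q6, x4–q1 is a matching of size 4, and a cover must include an endpoint of each of these disjoint edges (König's theorem).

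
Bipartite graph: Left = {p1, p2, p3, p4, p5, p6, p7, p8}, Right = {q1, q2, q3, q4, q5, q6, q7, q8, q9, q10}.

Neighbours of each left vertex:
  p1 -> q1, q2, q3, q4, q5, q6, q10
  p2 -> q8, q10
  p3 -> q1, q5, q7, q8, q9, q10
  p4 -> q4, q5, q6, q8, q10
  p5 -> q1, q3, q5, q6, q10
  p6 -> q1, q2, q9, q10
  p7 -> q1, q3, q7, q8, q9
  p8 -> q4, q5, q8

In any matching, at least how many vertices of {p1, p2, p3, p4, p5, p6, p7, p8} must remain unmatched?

0

For example, pair p1-q1, p2-q10, p3-q7, p4-q4, p5-q6, p6-q2, p7-q9, p8-q8.
This saturates every left vertex, so 8 is the maximum.
That matches 8 of the 8, leaving 0 unmatched; no matching can do better.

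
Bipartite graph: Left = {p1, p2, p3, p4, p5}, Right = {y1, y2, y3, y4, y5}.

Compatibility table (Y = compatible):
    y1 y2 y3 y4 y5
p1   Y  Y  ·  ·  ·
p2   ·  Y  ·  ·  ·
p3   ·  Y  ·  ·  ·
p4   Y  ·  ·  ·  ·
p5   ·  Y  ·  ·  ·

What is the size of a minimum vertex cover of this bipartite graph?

A maximum matching has 2 edges (e.g. p1–y1, p2–y2).
By König's theorem the minimum vertex cover has the same size. One such cover is {y1, y2}.

2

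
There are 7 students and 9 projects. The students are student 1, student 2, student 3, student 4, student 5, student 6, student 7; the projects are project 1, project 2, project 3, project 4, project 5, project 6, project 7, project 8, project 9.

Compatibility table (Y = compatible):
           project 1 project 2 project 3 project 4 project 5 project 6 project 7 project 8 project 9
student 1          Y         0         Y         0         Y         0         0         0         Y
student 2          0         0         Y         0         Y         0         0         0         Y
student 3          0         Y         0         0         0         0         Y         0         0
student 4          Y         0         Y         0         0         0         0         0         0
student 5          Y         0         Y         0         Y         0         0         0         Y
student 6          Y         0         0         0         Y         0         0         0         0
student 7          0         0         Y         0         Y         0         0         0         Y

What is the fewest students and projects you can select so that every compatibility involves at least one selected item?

A maximum matching has 5 edges (e.g. student 1–project 1, student 2–project 5, student 3–project 7, student 4–project 3, student 5–project 9).
By König's theorem the minimum vertex cover has the same size. One such cover is {student 3, project 1, project 3, project 5, project 9}.

5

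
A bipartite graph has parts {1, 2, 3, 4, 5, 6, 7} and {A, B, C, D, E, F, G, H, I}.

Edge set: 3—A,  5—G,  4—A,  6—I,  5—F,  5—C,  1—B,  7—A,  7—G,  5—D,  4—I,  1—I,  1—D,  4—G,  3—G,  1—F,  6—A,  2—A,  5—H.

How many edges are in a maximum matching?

One maximum matching: 1-B, 2-A, 3-G, 4-I, 5-H.
The set {2, 3, 4, 6, 7} has only 3 neighbours ({A, G, I}), so by Hall's theorem at most 5 of the 7 left vertices can be matched.

5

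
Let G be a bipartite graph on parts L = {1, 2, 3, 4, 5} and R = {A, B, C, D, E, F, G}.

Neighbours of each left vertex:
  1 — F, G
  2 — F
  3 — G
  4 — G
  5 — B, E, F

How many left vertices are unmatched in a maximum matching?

2

A valid assignment of size 3: 1-G, 2-F, 5-B.
The set {1, 2, 3, 4} has only 2 neighbours ({F, G}), so by Hall's theorem at most 3 of the 5 left vertices can be matched.
That matches 3 of the 5, leaving 2 unmatched; no matching can do better.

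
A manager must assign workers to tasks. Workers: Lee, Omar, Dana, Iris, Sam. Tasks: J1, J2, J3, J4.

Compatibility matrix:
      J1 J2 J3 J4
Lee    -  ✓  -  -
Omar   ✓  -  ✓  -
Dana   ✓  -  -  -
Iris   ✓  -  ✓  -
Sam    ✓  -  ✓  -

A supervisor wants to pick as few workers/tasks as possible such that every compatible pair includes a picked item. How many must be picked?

3

A maximum matching has 3 edges (e.g. Lee–J2, Omar–J3, Dana–J1).
By König's theorem the minimum vertex cover has the same size. One such cover is {Lee, J1, J3}.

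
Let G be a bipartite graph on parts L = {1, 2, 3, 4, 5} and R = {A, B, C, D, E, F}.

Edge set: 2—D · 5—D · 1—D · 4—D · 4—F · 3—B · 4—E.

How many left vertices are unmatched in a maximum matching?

2

A valid assignment of size 3: 1–D, 3–B, 4–E.
The set {1, 2, 5} has only 1 neighbour ({D}), so by Hall's theorem at most 3 of the 5 left vertices can be matched.
That matches 3 of the 5, leaving 2 unmatched; no matching can do better.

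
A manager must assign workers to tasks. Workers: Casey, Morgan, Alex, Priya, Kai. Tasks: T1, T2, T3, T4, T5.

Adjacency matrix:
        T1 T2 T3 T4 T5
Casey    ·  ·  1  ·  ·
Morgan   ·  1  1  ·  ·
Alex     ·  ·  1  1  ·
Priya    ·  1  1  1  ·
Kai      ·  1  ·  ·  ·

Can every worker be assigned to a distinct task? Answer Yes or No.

The set {Casey, Morgan, Alex, Priya, Kai} has only 3 neighbours ({T2, T3, T4}), so by Hall's theorem at most 3 of the 5 workers can be matched.
Hence no matching covers every worker.

No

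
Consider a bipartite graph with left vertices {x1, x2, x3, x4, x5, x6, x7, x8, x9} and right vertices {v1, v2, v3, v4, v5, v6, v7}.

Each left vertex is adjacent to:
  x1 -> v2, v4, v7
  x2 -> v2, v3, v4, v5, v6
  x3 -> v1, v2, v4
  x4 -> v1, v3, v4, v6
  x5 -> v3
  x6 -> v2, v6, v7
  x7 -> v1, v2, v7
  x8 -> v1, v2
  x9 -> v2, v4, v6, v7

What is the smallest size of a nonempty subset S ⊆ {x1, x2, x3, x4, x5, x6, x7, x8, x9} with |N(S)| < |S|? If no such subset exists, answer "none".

6

Take S = {x1, x3, x6, x7, x8, x9}. Its neighbourhood is {v1, v2, v4, v6, v7}, so |N(S)| = 5 < |S| = 6.
Every subset of size less than 6 has at least as many neighbours as members, so 6 is the minimum.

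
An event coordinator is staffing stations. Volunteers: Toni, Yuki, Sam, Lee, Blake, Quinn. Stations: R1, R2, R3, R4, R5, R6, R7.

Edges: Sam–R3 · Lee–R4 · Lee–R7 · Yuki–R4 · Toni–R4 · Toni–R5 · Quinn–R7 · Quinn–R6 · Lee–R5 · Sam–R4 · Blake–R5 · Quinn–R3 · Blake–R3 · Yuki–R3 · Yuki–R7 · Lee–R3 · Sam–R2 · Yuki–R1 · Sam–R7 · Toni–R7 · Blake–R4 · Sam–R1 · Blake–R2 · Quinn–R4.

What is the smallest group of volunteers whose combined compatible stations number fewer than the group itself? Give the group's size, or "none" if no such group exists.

none

A matching saturating every volunteer exists, for instance Toni→R5, Yuki→R3, Sam→R1, Lee→R4, Blake→R2, Quinn→R7.
By Hall's marriage theorem, this means |N(S)| ≥ |S| for every subset S, so no violating subset exists.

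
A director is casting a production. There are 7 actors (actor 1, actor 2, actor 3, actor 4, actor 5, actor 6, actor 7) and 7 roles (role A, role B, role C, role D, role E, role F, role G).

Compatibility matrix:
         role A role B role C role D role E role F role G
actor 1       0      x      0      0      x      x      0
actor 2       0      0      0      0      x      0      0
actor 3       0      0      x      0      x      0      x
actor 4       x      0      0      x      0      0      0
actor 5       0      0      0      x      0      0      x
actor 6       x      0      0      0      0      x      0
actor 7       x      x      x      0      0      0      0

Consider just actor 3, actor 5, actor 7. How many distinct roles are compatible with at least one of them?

The union of neighbours of {actor 3, actor 5, actor 7} is {role A, role B, role C, role D, role E, role G}, which has 6 elements.
Since |N(S)| = 6 ≥ |S| = 3, Hall's condition holds for this subset.

6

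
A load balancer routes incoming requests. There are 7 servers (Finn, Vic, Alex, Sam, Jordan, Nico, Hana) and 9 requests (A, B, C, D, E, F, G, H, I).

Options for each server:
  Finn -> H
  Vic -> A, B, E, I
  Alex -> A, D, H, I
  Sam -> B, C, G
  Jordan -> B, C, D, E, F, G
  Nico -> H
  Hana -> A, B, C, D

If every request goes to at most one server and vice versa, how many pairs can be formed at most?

For example, pair Finn→H, Vic→I, Alex→D, Sam→C, Jordan→G, Hana→B.
The set {Finn, Nico} has only 1 neighbour ({H}), so by Hall's theorem at most 6 of the 7 servers can be matched.

6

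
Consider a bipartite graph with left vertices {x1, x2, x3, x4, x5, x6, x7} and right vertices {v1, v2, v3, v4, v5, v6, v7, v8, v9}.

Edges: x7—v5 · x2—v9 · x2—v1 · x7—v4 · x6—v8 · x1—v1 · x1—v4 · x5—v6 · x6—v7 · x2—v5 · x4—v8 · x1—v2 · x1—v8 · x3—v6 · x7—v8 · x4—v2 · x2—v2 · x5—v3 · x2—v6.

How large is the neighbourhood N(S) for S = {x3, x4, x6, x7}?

6

The union of neighbours of {x3, x4, x6, x7} is {v2, v4, v5, v6, v7, v8}, which has 6 elements.
Since |N(S)| = 6 ≥ |S| = 4, Hall's condition holds for this subset.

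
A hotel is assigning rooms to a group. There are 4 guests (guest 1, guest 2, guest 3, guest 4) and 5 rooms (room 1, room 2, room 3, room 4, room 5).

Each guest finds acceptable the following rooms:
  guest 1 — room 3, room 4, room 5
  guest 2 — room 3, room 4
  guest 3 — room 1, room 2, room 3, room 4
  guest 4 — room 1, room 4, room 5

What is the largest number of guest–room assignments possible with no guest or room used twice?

4

For example, pair guest 1–room 5, guest 2–room 3, guest 3–room 1, guest 4–room 4.
This saturates every guest, so 4 is the maximum.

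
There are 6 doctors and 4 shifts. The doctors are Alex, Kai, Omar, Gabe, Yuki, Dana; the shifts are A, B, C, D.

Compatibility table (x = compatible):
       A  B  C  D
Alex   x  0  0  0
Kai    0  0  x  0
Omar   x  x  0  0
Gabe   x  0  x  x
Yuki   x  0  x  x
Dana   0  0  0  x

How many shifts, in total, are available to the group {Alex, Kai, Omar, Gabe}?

4

The union of neighbours of {Alex, Kai, Omar, Gabe} is {A, B, C, D}, which has 4 elements.
Since |N(S)| = 4 ≥ |S| = 4, Hall's condition holds for this subset.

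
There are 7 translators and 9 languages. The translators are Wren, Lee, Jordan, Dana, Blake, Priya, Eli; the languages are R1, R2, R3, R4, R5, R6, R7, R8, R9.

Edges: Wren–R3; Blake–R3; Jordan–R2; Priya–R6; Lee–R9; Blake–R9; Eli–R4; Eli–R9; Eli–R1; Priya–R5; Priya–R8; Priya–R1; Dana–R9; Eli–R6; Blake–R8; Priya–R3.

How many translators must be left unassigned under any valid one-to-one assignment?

1

A valid assignment of size 6: Wren–R3, Lee–R9, Jordan–R2, Blake–R8, Priya–R6, Eli–R4.
The set {Lee, Dana} has only 1 neighbour ({R9}), so by Hall's theorem at most 6 of the 7 translators can be matched.
That matches 6 of the 7, leaving 1 unmatched; no matching can do better.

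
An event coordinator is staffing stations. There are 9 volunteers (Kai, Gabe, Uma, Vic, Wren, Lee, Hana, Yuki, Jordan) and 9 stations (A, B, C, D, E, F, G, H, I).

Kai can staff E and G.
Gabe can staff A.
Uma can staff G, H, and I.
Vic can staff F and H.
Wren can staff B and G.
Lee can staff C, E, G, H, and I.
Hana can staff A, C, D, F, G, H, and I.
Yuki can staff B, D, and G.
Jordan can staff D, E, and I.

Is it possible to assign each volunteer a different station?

Yes

For example, pair Kai–G, Gabe–A, Uma–I, Vic–F, Wren–B, Lee–C, Hana–H, Yuki–D, Jordan–E.
Every volunteer is matched, so this is a perfect matching.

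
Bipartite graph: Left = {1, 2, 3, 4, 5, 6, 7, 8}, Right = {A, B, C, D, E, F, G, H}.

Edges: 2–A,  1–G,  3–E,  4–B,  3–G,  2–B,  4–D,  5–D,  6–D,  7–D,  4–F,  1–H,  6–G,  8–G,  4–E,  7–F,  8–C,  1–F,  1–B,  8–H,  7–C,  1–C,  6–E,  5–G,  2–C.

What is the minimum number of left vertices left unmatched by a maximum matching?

For example, pair 1-H, 2-A, 3-G, 4-B, 5-D, 6-E, 7-F, 8-C.
All 8 left vertices are matched, so no larger matching exists.
That matches 8 of the 8, leaving 0 unmatched; no matching can do better.

0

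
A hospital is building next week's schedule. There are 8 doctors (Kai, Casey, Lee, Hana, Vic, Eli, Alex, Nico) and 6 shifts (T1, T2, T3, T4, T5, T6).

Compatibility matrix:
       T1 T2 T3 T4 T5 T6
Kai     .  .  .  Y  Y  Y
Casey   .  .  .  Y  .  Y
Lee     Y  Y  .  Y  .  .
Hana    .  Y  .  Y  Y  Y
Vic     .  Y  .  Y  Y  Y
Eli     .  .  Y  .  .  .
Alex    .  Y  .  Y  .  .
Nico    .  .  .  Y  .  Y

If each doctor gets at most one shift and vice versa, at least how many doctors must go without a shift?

2

One maximum matching: Kai→T6, Casey→T4, Lee→T1, Hana→T2, Vic→T5, Eli→T3.
The set {Kai, Casey, Hana, Vic, Alex, Nico} has only 4 neighbours ({T2, T4, T5, T6}), so by Hall's theorem at most 6 of the 8 doctors can be matched.
That matches 6 of the 8, leaving 2 unmatched; no matching can do better.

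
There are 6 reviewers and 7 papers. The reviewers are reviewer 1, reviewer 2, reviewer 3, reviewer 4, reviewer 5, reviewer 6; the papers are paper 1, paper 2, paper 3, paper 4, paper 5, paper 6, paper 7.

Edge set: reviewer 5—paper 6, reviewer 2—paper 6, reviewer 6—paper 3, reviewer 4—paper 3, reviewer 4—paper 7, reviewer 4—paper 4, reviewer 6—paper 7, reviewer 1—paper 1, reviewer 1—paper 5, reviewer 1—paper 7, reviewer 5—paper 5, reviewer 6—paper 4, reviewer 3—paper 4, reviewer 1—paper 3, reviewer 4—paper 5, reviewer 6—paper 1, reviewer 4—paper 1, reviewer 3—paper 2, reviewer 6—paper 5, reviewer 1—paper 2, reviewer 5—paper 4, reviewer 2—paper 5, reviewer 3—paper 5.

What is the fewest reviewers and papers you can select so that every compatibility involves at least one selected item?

{reviewer 1, reviewer 2, reviewer 3, reviewer 4, reviewer 5, reviewer 6} is a vertex cover of size 6: every edge has an endpoint in this set.
No smaller cover exists because reviewer 1–paper 3, reviewer 2–paper 6, reviewer 3–paper 2, reviewer 4–paper 7, reviewer 5–paper 4, reviewer 6–paper 5 is a matching of size 6, and a cover must include an endpoint of each of these disjoint edges (König's theorem).

6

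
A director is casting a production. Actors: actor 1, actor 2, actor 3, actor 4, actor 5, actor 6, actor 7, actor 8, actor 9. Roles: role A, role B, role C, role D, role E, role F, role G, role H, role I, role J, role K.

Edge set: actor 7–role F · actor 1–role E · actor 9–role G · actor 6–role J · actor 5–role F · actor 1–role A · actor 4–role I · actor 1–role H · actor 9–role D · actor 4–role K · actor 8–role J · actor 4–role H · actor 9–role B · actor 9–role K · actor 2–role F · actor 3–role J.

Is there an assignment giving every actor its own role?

No

The set {actor 2, actor 3, actor 5, actor 6, actor 7, actor 8} has only 2 neighbours ({role F, role J}), so by Hall's theorem at most 5 of the 9 actors can be matched.
Hence no matching covers every actor.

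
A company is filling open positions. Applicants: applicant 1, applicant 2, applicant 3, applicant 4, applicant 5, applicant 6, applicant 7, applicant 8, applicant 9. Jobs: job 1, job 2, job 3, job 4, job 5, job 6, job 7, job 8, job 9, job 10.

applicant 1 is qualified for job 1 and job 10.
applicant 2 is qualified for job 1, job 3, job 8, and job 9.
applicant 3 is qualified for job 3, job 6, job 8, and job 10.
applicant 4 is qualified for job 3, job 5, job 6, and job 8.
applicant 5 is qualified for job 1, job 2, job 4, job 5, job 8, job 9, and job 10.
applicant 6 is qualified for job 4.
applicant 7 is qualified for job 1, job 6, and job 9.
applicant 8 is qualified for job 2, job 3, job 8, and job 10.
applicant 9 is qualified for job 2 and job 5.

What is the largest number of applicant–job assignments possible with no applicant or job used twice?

9

For example, pair applicant 1-job 10, applicant 2-job 1, applicant 3-job 6, applicant 4-job 3, applicant 5-job 5, applicant 6-job 4, applicant 7-job 9, applicant 8-job 8, applicant 9-job 2.
All 9 applicants are matched, so no larger matching exists.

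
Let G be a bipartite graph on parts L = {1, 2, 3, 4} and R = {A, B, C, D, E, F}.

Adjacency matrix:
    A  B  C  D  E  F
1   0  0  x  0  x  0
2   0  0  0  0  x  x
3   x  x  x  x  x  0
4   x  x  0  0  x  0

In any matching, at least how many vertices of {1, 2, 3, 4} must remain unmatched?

0

For example, pair 1–C, 2–E, 3–A, 4–B.
All 4 left vertices are matched, so no larger matching exists.
That matches 4 of the 4, leaving 0 unmatched; no matching can do better.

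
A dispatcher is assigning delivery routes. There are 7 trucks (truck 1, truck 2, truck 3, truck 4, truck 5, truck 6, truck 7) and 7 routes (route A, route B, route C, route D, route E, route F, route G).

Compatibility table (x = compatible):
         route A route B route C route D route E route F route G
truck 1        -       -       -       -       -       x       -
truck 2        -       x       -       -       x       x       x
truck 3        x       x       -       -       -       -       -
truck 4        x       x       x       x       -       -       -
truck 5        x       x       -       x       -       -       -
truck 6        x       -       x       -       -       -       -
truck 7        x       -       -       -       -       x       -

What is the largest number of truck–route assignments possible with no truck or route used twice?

One maximum matching: truck 1–route F, truck 2–route E, truck 3–route A, truck 4–route D, truck 5–route B, truck 6–route C.
The set {truck 1, truck 3, truck 4, truck 5, truck 6, truck 7} has only 5 neighbours ({route A, route B, route C, route D, route F}), so by Hall's theorem at most 6 of the 7 trucks can be matched.

6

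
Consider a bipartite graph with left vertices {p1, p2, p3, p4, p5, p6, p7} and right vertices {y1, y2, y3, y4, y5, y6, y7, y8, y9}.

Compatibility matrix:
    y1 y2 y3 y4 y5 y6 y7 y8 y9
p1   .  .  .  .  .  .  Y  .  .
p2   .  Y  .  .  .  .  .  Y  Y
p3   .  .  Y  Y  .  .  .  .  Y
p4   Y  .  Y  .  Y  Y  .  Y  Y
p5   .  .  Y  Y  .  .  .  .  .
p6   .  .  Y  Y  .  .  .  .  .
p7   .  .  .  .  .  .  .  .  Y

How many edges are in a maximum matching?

6

One maximum matching: p1→y7, p2→y8, p3→y9, p4→y6, p5→y4, p6→y3.
The set {p3, p5, p6, p7} has only 3 neighbours ({y3, y4, y9}), so by Hall's theorem at most 6 of the 7 left vertices can be matched.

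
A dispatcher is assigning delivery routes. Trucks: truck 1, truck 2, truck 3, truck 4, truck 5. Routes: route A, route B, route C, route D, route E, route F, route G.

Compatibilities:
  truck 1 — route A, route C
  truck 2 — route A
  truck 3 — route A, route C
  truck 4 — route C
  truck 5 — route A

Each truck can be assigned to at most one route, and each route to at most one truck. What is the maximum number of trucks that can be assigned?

2

One maximum matching: truck 1→route C, truck 2→route A.
The set {truck 1, truck 2, truck 3, truck 4, truck 5} has only 2 neighbours ({route A, route C}), so by Hall's theorem at most 2 of the 5 trucks can be matched.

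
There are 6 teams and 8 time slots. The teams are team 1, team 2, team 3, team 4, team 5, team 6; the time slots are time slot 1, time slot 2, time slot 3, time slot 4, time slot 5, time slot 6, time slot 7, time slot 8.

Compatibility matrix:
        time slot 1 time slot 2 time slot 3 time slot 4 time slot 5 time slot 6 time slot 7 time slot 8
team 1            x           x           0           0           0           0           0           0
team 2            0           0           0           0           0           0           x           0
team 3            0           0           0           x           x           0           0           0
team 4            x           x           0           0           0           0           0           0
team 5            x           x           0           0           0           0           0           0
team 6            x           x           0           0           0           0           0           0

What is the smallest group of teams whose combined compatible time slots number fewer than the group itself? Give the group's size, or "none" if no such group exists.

Take S = {team 1, team 4, team 5}. Its neighbourhood is {time slot 1, time slot 2}, so |N(S)| = 2 < |S| = 3.
Every subset of size less than 3 has at least as many neighbours as members, so 3 is the minimum.

3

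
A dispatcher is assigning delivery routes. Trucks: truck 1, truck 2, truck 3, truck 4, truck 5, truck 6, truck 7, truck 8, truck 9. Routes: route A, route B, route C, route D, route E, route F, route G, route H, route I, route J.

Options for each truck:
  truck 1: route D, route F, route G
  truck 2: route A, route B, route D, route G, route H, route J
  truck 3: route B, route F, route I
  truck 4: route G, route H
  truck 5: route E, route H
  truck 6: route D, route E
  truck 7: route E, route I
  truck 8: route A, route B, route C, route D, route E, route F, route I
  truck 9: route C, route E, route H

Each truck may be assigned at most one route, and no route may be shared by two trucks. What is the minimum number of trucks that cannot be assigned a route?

0

For example, pair truck 1–route F, truck 2–route J, truck 3–route B, truck 4–route G, truck 5–route H, truck 6–route D, truck 7–route I, truck 8–route C, truck 9–route E.
This saturates every truck, so 9 is the maximum.
That matches 9 of the 9, leaving 0 unmatched; no matching can do better.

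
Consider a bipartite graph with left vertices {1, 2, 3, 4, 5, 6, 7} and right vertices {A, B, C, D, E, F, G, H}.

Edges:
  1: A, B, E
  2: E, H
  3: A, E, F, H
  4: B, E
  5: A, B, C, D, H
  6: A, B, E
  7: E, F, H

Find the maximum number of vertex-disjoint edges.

For example, pair 1-A, 2-H, 3-F, 4-E, 5-D, 6-B.
The set {1, 2, 3, 4, 6, 7} has only 5 neighbours ({A, B, E, F, H}), so by Hall's theorem at most 6 of the 7 left vertices can be matched.

6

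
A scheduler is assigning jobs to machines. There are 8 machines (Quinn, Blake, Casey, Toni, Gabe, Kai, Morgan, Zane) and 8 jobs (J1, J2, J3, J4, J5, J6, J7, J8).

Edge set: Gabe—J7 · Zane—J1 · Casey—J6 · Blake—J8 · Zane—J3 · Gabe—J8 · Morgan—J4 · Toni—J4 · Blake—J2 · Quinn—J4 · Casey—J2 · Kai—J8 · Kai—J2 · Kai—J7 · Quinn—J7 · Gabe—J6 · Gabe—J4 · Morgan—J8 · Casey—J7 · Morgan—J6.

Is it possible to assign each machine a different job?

No

The set {Quinn, Blake, Casey, Toni, Gabe, Kai, Morgan} has only 5 neighbours ({J2, J4, J6, J7, J8}), so by Hall's theorem at most 6 of the 8 machines can be matched.
Hence no matching covers every machine.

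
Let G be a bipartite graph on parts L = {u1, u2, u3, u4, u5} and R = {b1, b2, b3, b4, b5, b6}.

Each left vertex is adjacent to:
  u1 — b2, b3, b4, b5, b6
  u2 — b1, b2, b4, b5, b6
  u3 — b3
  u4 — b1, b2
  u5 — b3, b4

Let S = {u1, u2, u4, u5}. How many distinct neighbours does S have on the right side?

6

The union of neighbours of {u1, u2, u4, u5} is {b1, b2, b3, b4, b5, b6}, which has 6 elements.
Since |N(S)| = 6 ≥ |S| = 4, Hall's condition holds for this subset.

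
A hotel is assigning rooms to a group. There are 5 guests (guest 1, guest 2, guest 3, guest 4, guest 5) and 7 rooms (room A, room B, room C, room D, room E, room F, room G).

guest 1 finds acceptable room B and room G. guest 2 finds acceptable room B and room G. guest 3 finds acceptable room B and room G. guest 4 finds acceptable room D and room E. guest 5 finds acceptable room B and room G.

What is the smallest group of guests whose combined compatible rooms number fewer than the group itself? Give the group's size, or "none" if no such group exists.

Take S = {guest 1, guest 2, guest 3}. Its neighbourhood is {room B, room G}, so |N(S)| = 2 < |S| = 3.
Every subset of size less than 3 has at least as many neighbours as members, so 3 is the minimum.

3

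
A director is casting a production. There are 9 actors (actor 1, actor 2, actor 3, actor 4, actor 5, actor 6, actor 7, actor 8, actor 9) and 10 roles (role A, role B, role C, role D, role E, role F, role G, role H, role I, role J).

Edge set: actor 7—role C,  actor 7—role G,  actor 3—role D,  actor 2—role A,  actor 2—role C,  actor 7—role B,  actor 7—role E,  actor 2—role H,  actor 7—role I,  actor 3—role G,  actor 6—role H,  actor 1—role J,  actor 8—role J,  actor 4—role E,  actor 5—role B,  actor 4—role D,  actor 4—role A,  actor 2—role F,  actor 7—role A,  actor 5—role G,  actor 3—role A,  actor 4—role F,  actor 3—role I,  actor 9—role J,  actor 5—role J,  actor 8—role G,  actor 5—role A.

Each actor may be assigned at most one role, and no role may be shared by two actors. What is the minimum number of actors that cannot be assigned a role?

1

One maximum matching: actor 1-role J, actor 2-role F, actor 3-role I, actor 4-role D, actor 5-role B, actor 6-role H, actor 7-role C, actor 8-role G.
The set {actor 1, actor 9} has only 1 neighbour ({role J}), so by Hall's theorem at most 8 of the 9 actors can be matched.
That matches 8 of the 9, leaving 1 unmatched; no matching can do better.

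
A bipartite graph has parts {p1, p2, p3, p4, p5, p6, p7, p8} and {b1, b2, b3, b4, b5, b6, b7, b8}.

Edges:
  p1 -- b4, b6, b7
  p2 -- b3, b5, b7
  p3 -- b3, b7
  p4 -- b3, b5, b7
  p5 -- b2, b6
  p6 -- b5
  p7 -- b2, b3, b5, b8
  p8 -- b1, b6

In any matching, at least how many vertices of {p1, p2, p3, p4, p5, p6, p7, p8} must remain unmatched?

One maximum matching: p1→b4, p2→b5, p3→b7, p4→b3, p5→b2, p7→b8, p8→b6.
The set {p2, p3, p4, p6} has only 3 neighbours ({b3, b5, b7}), so by Hall's theorem at most 7 of the 8 left vertices can be matched.
That matches 7 of the 8, leaving 1 unmatched; no matching can do better.

1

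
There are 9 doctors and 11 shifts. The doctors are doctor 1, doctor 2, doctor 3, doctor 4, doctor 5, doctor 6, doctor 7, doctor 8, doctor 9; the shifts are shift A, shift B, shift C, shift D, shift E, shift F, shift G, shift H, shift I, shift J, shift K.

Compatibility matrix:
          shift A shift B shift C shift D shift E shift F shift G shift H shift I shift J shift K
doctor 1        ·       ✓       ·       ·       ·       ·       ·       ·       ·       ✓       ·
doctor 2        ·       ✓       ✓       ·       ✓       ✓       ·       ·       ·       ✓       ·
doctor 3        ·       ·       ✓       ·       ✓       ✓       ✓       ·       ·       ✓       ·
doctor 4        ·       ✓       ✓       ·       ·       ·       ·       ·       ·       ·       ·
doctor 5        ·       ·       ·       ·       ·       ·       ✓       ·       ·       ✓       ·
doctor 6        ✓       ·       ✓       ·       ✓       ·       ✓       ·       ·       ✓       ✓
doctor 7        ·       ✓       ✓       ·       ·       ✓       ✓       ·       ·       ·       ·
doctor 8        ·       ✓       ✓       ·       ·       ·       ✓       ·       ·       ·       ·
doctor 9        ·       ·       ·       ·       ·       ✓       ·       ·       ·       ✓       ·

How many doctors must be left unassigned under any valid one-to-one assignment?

2

One maximum matching: doctor 1→shift B, doctor 2→shift E, doctor 3→shift F, doctor 4→shift C, doctor 5→shift J, doctor 6→shift A, doctor 7→shift G.
The set {doctor 1, doctor 2, doctor 3, doctor 4, doctor 5, doctor 7, doctor 8, doctor 9} has only 6 neighbours ({shift B, shift C, shift E, shift F, shift G, shift J}), so by Hall's theorem at most 7 of the 9 doctors can be matched.
That matches 7 of the 9, leaving 2 unmatched; no matching can do better.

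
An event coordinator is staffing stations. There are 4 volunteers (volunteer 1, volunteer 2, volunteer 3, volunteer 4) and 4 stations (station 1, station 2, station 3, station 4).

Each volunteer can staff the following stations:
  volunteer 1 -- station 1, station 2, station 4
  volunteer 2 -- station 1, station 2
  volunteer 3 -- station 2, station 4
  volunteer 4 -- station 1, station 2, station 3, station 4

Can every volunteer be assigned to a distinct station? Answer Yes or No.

One maximum matching: volunteer 1-station 4, volunteer 2-station 1, volunteer 3-station 2, volunteer 4-station 3.
Every volunteer is matched, so this is a perfect matching.

Yes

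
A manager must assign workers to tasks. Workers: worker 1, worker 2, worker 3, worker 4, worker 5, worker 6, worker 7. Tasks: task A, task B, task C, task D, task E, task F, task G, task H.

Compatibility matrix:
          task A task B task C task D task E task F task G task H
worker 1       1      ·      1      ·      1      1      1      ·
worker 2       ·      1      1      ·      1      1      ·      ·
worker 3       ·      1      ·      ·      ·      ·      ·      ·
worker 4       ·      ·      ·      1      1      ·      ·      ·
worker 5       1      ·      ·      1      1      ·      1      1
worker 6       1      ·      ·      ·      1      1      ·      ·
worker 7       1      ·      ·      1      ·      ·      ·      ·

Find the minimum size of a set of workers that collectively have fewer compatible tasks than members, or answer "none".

A matching saturating every worker exists, for instance worker 1→task F, worker 2→task C, worker 3→task B, worker 4→task E, worker 5→task G, worker 6→task A, worker 7→task D.
By Hall's marriage theorem, this means |N(S)| ≥ |S| for every subset S, so no violating subset exists.

none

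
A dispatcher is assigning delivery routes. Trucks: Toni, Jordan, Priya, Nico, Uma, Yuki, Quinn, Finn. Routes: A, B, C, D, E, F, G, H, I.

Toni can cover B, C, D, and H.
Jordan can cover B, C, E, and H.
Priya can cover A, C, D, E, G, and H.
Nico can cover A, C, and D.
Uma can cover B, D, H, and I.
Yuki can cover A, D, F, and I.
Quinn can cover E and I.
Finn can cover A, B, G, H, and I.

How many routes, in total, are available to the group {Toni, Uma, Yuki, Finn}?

The union of neighbours of {Toni, Uma, Yuki, Finn} is {A, B, C, D, F, G, H, I}, which has 8 elements.
Since |N(S)| = 8 ≥ |S| = 4, Hall's condition holds for this subset.

8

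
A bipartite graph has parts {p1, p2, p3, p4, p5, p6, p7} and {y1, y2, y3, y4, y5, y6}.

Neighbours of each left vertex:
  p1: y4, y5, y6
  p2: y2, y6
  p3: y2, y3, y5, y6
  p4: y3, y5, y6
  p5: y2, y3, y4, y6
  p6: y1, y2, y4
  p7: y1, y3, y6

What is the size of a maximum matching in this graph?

6

One maximum matching: p1–y4, p2–y2, p3–y5, p4–y6, p5–y3, p6–y1.
The set {p1, p2, p3, p4, p5, p6, p7} has only 6 neighbours ({y1, y2, y3, y4, y5, y6}), so by Hall's theorem at most 6 of the 7 left vertices can be matched.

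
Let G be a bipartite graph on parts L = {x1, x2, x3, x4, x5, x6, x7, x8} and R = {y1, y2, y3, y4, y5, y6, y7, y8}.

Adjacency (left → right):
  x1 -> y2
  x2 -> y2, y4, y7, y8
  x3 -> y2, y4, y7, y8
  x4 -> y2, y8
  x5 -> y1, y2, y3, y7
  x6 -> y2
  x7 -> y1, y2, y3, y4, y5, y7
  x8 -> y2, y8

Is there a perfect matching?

The set {x1, x4, x6, x8} has only 2 neighbours ({y2, y8}), so by Hall's theorem at most 6 of the 8 left vertices can be matched.
Hence no matching covers every left vertex.

No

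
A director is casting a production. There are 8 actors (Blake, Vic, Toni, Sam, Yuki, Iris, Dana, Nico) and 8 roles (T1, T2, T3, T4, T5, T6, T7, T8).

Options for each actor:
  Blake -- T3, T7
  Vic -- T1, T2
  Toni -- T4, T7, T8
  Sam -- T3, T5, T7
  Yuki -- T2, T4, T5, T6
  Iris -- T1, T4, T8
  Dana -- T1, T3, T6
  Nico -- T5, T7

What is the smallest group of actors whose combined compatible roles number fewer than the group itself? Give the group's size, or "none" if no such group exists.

A matching saturating every actor exists, for instance Blake→T3, Vic→T2, Toni→T4, Sam→T5, Yuki→T6, Iris→T8, Dana→T1, Nico→T7.
By Hall's marriage theorem, this means |N(S)| ≥ |S| for every subset S, so no violating subset exists.

none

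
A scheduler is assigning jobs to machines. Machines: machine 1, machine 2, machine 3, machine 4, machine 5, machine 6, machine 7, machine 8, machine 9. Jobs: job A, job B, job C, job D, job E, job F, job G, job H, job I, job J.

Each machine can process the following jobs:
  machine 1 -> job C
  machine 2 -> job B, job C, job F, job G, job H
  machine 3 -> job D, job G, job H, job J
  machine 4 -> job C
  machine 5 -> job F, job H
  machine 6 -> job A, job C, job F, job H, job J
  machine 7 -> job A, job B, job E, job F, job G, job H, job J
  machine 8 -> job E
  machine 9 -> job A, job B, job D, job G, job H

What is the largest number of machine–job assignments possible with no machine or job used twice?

One maximum matching: machine 1→job C, machine 2→job B, machine 3→job G, machine 5→job H, machine 6→job F, machine 7→job J, machine 8→job E, machine 9→job D.
The set {machine 1, machine 4} has only 1 neighbour ({job C}), so by Hall's theorem at most 8 of the 9 machines can be matched.

8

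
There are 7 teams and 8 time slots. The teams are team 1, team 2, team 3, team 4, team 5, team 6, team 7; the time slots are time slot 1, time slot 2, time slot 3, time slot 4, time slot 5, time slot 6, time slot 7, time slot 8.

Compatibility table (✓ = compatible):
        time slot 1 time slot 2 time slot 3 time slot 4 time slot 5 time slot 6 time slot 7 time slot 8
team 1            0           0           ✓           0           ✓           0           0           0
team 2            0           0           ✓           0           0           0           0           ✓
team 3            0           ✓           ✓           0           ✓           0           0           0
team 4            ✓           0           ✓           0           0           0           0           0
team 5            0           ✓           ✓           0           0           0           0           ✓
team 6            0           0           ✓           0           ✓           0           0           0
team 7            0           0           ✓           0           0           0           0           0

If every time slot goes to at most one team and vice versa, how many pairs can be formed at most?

One maximum matching: team 1-time slot 5, team 2-time slot 8, team 3-time slot 3, team 4-time slot 1, team 5-time slot 2.
The set {team 1, team 2, team 3, team 5, team 6, team 7} has only 4 neighbours ({time slot 2, time slot 3, time slot 5, time slot 8}), so by Hall's theorem at most 5 of the 7 teams can be matched.

5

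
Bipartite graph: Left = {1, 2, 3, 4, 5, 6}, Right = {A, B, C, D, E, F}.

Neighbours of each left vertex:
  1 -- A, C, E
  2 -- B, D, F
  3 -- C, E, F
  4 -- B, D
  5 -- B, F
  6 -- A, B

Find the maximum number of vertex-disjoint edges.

For example, pair 1–C, 2–F, 3–E, 4–D, 5–B, 6–A.
All 6 left vertices are matched, so no larger matching exists.

6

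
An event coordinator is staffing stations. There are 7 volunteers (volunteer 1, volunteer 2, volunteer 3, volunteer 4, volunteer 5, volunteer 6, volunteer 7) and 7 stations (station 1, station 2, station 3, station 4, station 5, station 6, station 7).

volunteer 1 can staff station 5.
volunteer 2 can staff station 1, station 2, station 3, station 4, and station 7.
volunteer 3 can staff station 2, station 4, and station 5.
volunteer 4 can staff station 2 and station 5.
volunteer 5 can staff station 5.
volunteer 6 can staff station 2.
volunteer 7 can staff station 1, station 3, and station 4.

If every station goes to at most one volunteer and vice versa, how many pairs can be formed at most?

One maximum matching: volunteer 1→station 5, volunteer 2→station 7, volunteer 3→station 4, volunteer 4→station 2, volunteer 7→station 1.
The set {volunteer 1, volunteer 4, volunteer 5, volunteer 6} has only 2 neighbours ({station 2, station 5}), so by Hall's theorem at most 5 of the 7 volunteers can be matched.

5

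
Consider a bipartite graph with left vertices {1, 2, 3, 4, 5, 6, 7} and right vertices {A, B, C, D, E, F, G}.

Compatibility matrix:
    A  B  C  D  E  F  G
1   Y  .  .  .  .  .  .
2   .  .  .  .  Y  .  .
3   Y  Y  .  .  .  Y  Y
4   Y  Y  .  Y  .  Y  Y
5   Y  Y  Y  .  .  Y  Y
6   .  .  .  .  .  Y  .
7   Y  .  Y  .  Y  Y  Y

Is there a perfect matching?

One maximum matching: 1→A, 2→E, 3→B, 4→D, 5→C, 6→F, 7→G.
Every left vertex is matched, so this is a perfect matching.

Yes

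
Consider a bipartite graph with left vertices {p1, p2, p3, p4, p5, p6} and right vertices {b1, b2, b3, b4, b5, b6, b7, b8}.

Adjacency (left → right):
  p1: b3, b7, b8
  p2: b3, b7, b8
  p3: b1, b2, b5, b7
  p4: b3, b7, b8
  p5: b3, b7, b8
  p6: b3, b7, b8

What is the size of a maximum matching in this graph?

4

For example, pair p1-b7, p2-b8, p3-b5, p4-b3.
The set {p1, p2, p4, p5, p6} has only 3 neighbours ({b3, b7, b8}), so by Hall's theorem at most 4 of the 6 left vertices can be matched.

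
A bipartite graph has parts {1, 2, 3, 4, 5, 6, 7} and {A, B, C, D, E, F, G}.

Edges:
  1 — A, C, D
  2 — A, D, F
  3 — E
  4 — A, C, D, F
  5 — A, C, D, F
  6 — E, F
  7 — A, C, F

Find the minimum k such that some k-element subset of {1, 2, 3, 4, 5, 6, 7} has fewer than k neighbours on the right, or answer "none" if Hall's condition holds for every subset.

Take S = {1, 2, 4, 5, 7}. Its neighbourhood is {A, C, D, F}, so |N(S)| = 4 < |S| = 5.
Every subset of size less than 5 has at least as many neighbours as members, so 5 is the minimum.

5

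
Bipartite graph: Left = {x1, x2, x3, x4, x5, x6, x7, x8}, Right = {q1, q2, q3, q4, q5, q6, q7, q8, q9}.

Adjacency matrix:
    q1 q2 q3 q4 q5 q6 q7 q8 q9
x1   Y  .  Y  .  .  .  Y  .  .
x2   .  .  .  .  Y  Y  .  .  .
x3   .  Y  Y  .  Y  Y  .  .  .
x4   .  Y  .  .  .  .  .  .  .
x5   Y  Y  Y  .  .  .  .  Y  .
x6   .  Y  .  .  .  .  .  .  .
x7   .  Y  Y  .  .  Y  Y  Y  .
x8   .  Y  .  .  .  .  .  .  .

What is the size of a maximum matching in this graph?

6

For example, pair x1–q7, x2–q5, x3–q3, x4–q2, x5–q8, x7–q6.
The set {x4, x6, x8} has only 1 neighbour ({q2}), so by Hall's theorem at most 6 of the 8 left vertices can be matched.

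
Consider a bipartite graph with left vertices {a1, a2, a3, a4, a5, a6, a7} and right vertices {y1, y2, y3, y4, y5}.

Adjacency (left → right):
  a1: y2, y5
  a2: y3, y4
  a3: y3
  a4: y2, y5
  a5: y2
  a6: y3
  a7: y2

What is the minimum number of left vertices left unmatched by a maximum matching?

A valid assignment of size 4: a1-y5, a2-y4, a3-y3, a4-y2.
The set {a1, a3, a4, a5, a6, a7} has only 3 neighbours ({y2, y3, y5}), so by Hall's theorem at most 4 of the 7 left vertices can be matched.
That matches 4 of the 7, leaving 3 unmatched; no matching can do better.

3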